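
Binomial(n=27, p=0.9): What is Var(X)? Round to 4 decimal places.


Var = n*p*(1-p) = 27 * 0.9 * 0.1 = 2.43

2.4300


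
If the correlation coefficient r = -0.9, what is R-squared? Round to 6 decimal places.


R^2 = r^2 = (-0.9)^2 = 0.81

0.810000


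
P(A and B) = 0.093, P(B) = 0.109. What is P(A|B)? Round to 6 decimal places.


P(A|B) = P(A and B) / P(B) = 0.093 / 0.109 = 93/109 ≈ 0.85321101

0.853211


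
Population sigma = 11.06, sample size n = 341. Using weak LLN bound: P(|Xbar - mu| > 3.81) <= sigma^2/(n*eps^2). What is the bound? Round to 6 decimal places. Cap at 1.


bound = min(1, sigma^2/(n*eps^2))
sigma^2 = 11.06^2 = 122.3236
n*eps^2 = 341 * 3.81^2 = 341 * 14.5161 = 4949.9901
sigma^2/(n*eps^2) = 122.3236 / 4949.9901 ≈ 0.02471189

0.024712


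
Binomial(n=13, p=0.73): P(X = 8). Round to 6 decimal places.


P = C(n,k) * p^k * (1-p)^(n-k)
C(13,8) = 1287
p^k = 0.73^8 ≈ 0.08064601
(1-p)^(n-k) = 0.27^5 ≈ 0.001434891
P = 1287 * 0.08064601 * 0.001434891 ≈ 0.148929

0.148929


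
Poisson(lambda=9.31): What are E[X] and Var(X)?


E[X] = Var(X) = lambda = 9.31

9.31, 9.31


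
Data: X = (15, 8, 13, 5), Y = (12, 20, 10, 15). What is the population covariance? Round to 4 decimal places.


Cov = (1/n)*sum((xi-xbar)(yi-ybar))
n = 4, xbar = 41/4 = 10.25, ybar = 57/4 = 14.25
sum((xi-xbar)(yi-ybar)) = -39.25
Cov = -39.25 / 4 = -9.8125

-9.8125


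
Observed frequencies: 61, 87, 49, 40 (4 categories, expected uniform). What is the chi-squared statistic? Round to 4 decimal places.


chi2 = sum((O-E)^2/E), E = total/4
total = 237, E = 237/4 = 59.25
(61 - 59.25)^2 / 59.25 = 3.0625 / 59.25 = 49/948 ≈ 0.051688
(87 - 59.25)^2 / 59.25 = 770.0625 / 59.25 = 4107/316 ≈ 12.996835
(49 - 59.25)^2 / 59.25 = 105.0625 / 59.25 = 1681/948 ≈ 1.773207
(40 - 59.25)^2 / 59.25 = 370.5625 / 59.25 = 5929/948 ≈ 6.254219
chi2 = 1665/79 ≈ 21.075949

21.0759


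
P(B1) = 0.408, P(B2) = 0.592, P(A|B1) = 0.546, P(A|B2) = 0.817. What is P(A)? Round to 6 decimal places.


P(A) = P(A|B1)*P(B1) + P(A|B2)*P(B2)
P(A|B1)*P(B1) = 0.546 * 0.408 = 0.222768
P(A|B2)*P(B2) = 0.817 * 0.592 = 0.483664
P(A) = 0.222768 + 0.483664 = 0.706432

0.706432


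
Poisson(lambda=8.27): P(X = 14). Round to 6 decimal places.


P = e^(-lam) * lam^k / k!
e^(-8.27) ≈ 0.0002560853
lam^k = 8.27^14 ≈ 6999663038712.232255
k! = 14! = 87178291200
P = 0.0002560853 * 6999663038712.232255 / 87178291200 ≈ 0.020561

0.020561


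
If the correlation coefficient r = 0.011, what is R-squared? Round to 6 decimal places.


R^2 = r^2 = (0.011)^2 = 0.000121

0.000121


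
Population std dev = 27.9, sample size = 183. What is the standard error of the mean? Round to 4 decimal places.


SE = sigma / sqrt(n)
sqrt(183) ≈ 13.527749
SE = 27.9 / 13.527749 ≈ 2.062427

2.0624


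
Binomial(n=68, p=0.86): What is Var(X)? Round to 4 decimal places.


Var = n*p*(1-p) = 68 * 0.86 * 0.14 = 8.1872

8.1872


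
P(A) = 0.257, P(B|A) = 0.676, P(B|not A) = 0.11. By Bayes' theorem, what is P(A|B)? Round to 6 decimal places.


P(A|B) = P(B|A)*P(A) / P(B), P(B) = P(B|A)*P(A) + P(B|not A)*P(not A)
P(B|A)*P(A) = 0.676 * 0.257 = 0.173732
P(B|not A)*P(not A) = 0.11 * 0.743 = 0.08173
P(B) = 0.173732 + 0.08173 = 0.255462
P(A|B) = 0.173732 / 0.255462 ≈ 0.68006983

0.680070


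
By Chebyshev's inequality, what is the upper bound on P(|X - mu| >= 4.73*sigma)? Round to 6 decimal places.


P <= 1/k^2
k^2 = 4.73^2 = 22.3729
1/k^2 = 1 / 22.3729 ≈ 0.04469693

0.044697


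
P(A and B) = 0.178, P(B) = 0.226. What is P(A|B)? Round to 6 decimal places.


P(A|B) = P(A and B) / P(B) = 0.178 / 0.226 = 89/113 ≈ 0.78761062

0.787611


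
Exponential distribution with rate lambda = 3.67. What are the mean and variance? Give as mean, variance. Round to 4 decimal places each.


mean = 1/lam, var = 1/lam^2
mean = 1 / 3.67 = 100/367 ≈ 0.272480
lam^2 = 3.67^2 = 13.4689
var = 1 / 13.4689 ≈ 0.074245

0.2725, 0.0742


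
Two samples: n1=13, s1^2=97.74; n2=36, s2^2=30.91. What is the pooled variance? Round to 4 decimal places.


sp^2 = ((n1-1)*s1^2 + (n2-1)*s2^2)/(n1+n2-2)
(n1-1)*s1^2 = 12 * 97.74 = 1172.88
(n2-1)*s2^2 = 35 * 30.91 = 1081.85
numerator = 1172.88 + 1081.85 = 2254.73
n1+n2-2 = 47
sp^2 = 2254.73 / 47 = 225473/4700 ≈ 47.972979

47.9730


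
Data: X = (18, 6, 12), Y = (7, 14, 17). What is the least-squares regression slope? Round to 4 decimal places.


b = sum((xi-xbar)(yi-ybar)) / sum((xi-xbar)^2)
n = 3, xbar = 36/3 = 12, ybar = 38/3 ≈ 12.666667
Sxy = sum((xi-xbar)(yi-ybar)) = -42
Sxx = sum((xi-xbar)^2) = 72
b = Sxy / Sxx = -7/12 ≈ -0.583333

-0.5833


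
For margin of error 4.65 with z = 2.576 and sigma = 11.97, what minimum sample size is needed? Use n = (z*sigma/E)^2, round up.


z*sigma/E = 2.576 * 11.97 / 4.65 ≈ 6.631123
(z*sigma/E)^2 ≈ 43.971787
round up: n = 44

44


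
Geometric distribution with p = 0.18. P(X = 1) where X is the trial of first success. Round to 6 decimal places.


P = (1-p)^(k-1) * p
(1-p)^(k-1) = 0.82^0 = 1
P = 1 * 0.18 = 0.18

0.180000


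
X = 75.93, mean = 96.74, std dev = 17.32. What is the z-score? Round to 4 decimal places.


z = (X - mu) / sigma
X - mu = 75.93 - 96.74 = -20.81
z = -20.81 / 17.32 = -2081/1732 ≈ -1.201501

-1.2015


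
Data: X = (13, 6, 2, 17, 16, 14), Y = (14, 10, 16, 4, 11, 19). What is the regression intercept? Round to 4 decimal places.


a = ybar - b*xbar, where b = sum((xi-xbar)(yi-ybar)) / sum((xi-xbar)^2)
n = 6, xbar = 68/6 = 34/3 ≈ 11.333333, ybar = 74/6 = 37/3 ≈ 12.333333
Sxy = sum((xi-xbar)(yi-ybar)) = -164/3 ≈ -54.666667
Sxx = sum((xi-xbar)^2) = 538/3 ≈ 179.333333
b = Sxy / Sxx = -82/269 ≈ -0.304833
a = 12.333333 - (-0.304833) * 11.333333 = 4247/269 ≈ 15.788104

15.7881


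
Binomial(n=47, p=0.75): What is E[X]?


E[X] = n*p = 47 * 0.75 = 35.25

35.25


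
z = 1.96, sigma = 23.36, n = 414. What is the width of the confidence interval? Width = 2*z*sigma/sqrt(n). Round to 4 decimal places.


width = 2*z*sigma/sqrt(n)
2*z*sigma = 2 * 1.96 * 23.36 = 91.5712
sqrt(414) ≈ 20.346990
width = 91.5712 / 20.346990 ≈ 4.500479

4.5005


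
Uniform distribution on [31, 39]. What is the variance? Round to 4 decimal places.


Var = (b-a)^2 / 12
(b-a)^2 = (39 - 31)^2 = 64
Var = 64/12 ≈ 5.333333

5.3333


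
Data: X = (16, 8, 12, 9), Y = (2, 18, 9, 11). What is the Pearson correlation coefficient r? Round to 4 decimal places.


r = sum((xi-xbar)(yi-ybar)) / sqrt(sum((xi-xbar)^2) * sum((yi-ybar)^2))
n = 4, xbar = 45/4 = 11.25, ybar = 40/4 = 10
Sxy = sum((xi-xbar)(yi-ybar)) = -67
Sxx = sum((xi-xbar)^2) = 38.75
Syy = sum((yi-ybar)^2) = 130
sqrt(Sxx*Syy) ≈ 70.975348
r = Sxy / sqrt(Sxx*Syy) = -67 / 70.975348 ≈ -0.943990

-0.9440


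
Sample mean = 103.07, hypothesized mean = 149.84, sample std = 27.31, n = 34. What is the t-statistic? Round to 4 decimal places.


t = (xbar - mu0) / (s/sqrt(n))
xbar - mu0 = 103.07 - 149.84 = -46.77
sqrt(34) ≈ 5.83095189
s/sqrt(n) = 27.31 / 5.83095189 ≈ 4.68362636
t = -46.77 / 4.68362636 ≈ -9.985852

-9.9859


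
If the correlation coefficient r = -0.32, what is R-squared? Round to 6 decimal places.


R^2 = r^2 = (-0.32)^2 = 0.1024

0.102400


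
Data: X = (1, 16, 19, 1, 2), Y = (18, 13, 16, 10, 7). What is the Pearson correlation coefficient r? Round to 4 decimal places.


r = sum((xi-xbar)(yi-ybar)) / sqrt(sum((xi-xbar)^2) * sum((yi-ybar)^2))
n = 5, xbar = 39/5 = 7.8, ybar = 64/5 = 12.8
Sxy = sum((xi-xbar)(yi-ybar)) = 54.8
Sxx = sum((xi-xbar)^2) = 318.8
Syy = sum((yi-ybar)^2) = 78.8
sqrt(Sxx*Syy) ≈ 158.497445
r = Sxy / sqrt(Sxx*Syy) = 54.8 / 158.497445 ≈ 0.345747

0.3457


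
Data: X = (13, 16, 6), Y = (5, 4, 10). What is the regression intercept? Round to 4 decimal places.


a = ybar - b*xbar, where b = sum((xi-xbar)(yi-ybar)) / sum((xi-xbar)^2)
n = 3, xbar = 35/3 ≈ 11.666667, ybar = 19/3 ≈ 6.333333
Sxy = sum((xi-xbar)(yi-ybar)) = -98/3 ≈ -32.666667
Sxx = sum((xi-xbar)^2) = 158/3 ≈ 52.666667
b = Sxy / Sxx = -49/79 ≈ -0.620253
a = 6.333333 - (-0.620253) * 11.666667 = 1072/79 ≈ 13.569620

13.5696


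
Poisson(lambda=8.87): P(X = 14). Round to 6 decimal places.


P = e^(-lam) * lam^k / k!
e^(-8.87) ≈ 0.0001405426
lam^k = 8.87^14 ≈ 18660818019206.302779
k! = 14! = 87178291200
P = 0.0001405426 * 18660818019206.302779 / 87178291200 ≈ 0.030084

0.030084


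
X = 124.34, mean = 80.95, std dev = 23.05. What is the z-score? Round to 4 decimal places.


z = (X - mu) / sigma
X - mu = 124.34 - 80.95 = 43.39
z = 43.39 / 23.05 = 4339/2305 ≈ 1.882430

1.8824


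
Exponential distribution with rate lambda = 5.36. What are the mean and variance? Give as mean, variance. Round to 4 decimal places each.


mean = 1/lam, var = 1/lam^2
mean = 1 / 5.36 = 25/134 ≈ 0.186567
lam^2 = 5.36^2 = 28.7296
var = 1 / 28.7296 ≈ 0.034807

0.1866, 0.0348


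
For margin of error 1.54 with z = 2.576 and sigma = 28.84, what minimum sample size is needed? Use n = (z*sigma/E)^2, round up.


z*sigma/E = 2.576 * 28.84 / 1.54 = 66332/1375 ≈ 48.241455
(z*sigma/E)^2 ≈ 2327.237937
round up: n = 2328

2328


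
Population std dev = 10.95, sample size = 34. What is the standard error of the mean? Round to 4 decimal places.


SE = sigma / sqrt(n)
sqrt(34) ≈ 5.830952
SE = 10.95 / 5.830952 ≈ 1.877910

1.8779


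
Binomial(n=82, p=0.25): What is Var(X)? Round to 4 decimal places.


Var = n*p*(1-p) = 82 * 0.25 * 0.75 = 15.375

15.3750


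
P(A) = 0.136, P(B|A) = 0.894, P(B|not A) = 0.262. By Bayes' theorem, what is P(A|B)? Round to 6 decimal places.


P(A|B) = P(B|A)*P(A) / P(B), P(B) = P(B|A)*P(A) + P(B|not A)*P(not A)
P(B|A)*P(A) = 0.894 * 0.136 = 0.121584
P(B|not A)*P(not A) = 0.262 * 0.864 = 0.226368
P(B) = 0.121584 + 0.226368 = 0.347952
P(A|B) = 0.121584 / 0.347952 = 2533/7249 ≈ 0.34942751

0.349428


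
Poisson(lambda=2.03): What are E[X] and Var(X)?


E[X] = Var(X) = lambda = 2.03

2.03, 2.03


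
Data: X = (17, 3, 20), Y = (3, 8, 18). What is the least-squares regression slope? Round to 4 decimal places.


b = sum((xi-xbar)(yi-ybar)) / sum((xi-xbar)^2)
n = 3, xbar = 40/3 ≈ 13.333333, ybar = 29/3 ≈ 9.666667
Sxy = sum((xi-xbar)(yi-ybar)) = 145/3 ≈ 48.333333
Sxx = sum((xi-xbar)^2) = 494/3 ≈ 164.666667
b = Sxy / Sxx = 145/494 ≈ 0.293522

0.2935


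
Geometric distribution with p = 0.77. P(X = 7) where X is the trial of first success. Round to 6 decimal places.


P = (1-p)^(k-1) * p
(1-p)^(k-1) = 0.23^6 ≈ 0.0001480359
P = 0.0001480359 * 0.77 ≈ 0.0001139876

0.000114


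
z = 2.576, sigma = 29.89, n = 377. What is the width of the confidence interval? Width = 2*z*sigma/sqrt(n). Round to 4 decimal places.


width = 2*z*sigma/sqrt(n)
2*z*sigma = 2 * 2.576 * 29.89 = 153.99328
sqrt(377) ≈ 19.416488
width = 153.99328 / 19.416488 ≈ 7.931057

7.9311


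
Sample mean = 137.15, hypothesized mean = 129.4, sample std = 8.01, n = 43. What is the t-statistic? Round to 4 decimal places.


t = (xbar - mu0) / (s/sqrt(n))
xbar - mu0 = 137.15 - 129.4 = 7.75
sqrt(43) ≈ 6.55743852
s/sqrt(n) = 8.01 / 6.55743852 ≈ 1.22151355
t = 7.75 / 1.22151355 ≈ 6.344588

6.3446


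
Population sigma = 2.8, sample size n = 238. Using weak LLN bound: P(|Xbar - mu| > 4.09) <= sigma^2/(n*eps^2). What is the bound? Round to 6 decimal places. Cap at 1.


bound = min(1, sigma^2/(n*eps^2))
sigma^2 = 2.8^2 = 7.84
n*eps^2 = 238 * 4.09^2 = 238 * 16.7281 = 3981.2878
sigma^2/(n*eps^2) = 7.84 / 3981.2878 ≈ 0.00196921

0.001969


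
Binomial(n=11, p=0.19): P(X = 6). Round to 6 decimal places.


P = C(n,k) * p^k * (1-p)^(n-k)
C(11,6) = 462
p^k = 0.19^6 ≈ 0.00004704588
(1-p)^(n-k) = 0.81^5 ≈ 0.3486784
P = 462 * 0.00004704588 * 0.3486784 ≈ 0.007579

0.007579


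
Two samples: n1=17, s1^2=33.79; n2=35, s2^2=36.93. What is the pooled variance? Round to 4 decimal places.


sp^2 = ((n1-1)*s1^2 + (n2-1)*s2^2)/(n1+n2-2)
(n1-1)*s1^2 = 16 * 33.79 = 540.64
(n2-1)*s2^2 = 34 * 36.93 = 1255.62
numerator = 540.64 + 1255.62 = 1796.26
n1+n2-2 = 50
sp^2 = 1796.26 / 50 = 35.9252

35.9252


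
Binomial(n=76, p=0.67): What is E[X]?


E[X] = n*p = 76 * 0.67 = 50.92

50.92


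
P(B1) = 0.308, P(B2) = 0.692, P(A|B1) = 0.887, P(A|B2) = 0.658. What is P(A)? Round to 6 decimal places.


P(A) = P(A|B1)*P(B1) + P(A|B2)*P(B2)
P(A|B1)*P(B1) = 0.887 * 0.308 = 0.273196
P(A|B2)*P(B2) = 0.658 * 0.692 = 0.455336
P(A) = 0.273196 + 0.455336 = 0.728532

0.728532


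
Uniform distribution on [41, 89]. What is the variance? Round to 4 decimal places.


Var = (b-a)^2 / 12
(b-a)^2 = (89 - 41)^2 = 2304
Var = 2304/12 = 192

192.0000


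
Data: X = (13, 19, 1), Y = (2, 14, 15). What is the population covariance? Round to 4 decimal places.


Cov = (1/n)*sum((xi-xbar)(yi-ybar))
n = 3, xbar = 33/3 = 11, ybar = 31/3 ≈ 10.333333
sum((xi-xbar)(yi-ybar)) = -34
Cov = -34 / 3 = -34/3 ≈ -11.333333

-11.3333


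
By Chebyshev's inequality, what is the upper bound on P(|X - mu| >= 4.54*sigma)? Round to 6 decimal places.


P <= 1/k^2
k^2 = 4.54^2 = 20.6116
1/k^2 = 1 / 20.6116 ≈ 0.04851637

0.048516


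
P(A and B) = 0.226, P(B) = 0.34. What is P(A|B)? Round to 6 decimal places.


P(A|B) = P(A and B) / P(B) = 0.226 / 0.34 = 113/170 ≈ 0.66470588

0.664706


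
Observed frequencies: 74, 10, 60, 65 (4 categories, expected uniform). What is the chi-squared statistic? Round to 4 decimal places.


chi2 = sum((O-E)^2/E), E = total/4
total = 209, E = 209/4 = 52.25
(74 - 52.25)^2 / 52.25 = 473.0625 / 52.25 = 7569/836 ≈ 9.053828
(10 - 52.25)^2 / 52.25 = 1785.0625 / 52.25 = 28561/836 ≈ 34.163876
(60 - 52.25)^2 / 52.25 = 60.0625 / 52.25 = 961/836 ≈ 1.149522
(65 - 52.25)^2 / 52.25 = 162.5625 / 52.25 = 2601/836 ≈ 3.111244
chi2 = 9923/209 ≈ 47.478469

47.4785


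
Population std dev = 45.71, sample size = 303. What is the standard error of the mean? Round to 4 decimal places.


SE = sigma / sqrt(n)
sqrt(303) ≈ 17.406895
SE = 45.71 / 17.406895 ≈ 2.625971

2.6260


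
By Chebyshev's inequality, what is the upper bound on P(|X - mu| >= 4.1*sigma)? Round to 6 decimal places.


P <= 1/k^2
k^2 = 4.1^2 = 16.81
1/k^2 = 1 / 16.81 = 100/1681 ≈ 0.05948840

0.059488


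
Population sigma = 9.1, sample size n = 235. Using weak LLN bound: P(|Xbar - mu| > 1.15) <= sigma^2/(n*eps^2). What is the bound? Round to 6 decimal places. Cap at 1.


bound = min(1, sigma^2/(n*eps^2))
sigma^2 = 9.1^2 = 82.81
n*eps^2 = 235 * 1.15^2 = 235 * 1.3225 = 310.7875
sigma^2/(n*eps^2) = 82.81 / 310.7875 ≈ 0.26645216

0.266452


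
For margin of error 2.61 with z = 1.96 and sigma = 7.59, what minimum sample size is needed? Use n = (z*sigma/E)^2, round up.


z*sigma/E = 1.96 * 7.59 / 2.61 = 12397/2175 ≈ 5.699770
(z*sigma/E)^2 ≈ 32.487379
round up: n = 33

33


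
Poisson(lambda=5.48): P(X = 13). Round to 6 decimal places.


P = e^(-lam) * lam^k / k!
e^(-5.48) ≈ 0.004169330
lam^k = 5.48^13 ≈ 4019270729.221468
k! = 13! = 6227020800
P = 0.004169330 * 4019270729.221468 / 6227020800 ≈ 0.002691

0.002691


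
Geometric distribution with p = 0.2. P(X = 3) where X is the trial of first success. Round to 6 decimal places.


P = (1-p)^(k-1) * p
(1-p)^(k-1) = 0.8^2 = 0.64
P = 0.64 * 0.2 = 0.128

0.128000


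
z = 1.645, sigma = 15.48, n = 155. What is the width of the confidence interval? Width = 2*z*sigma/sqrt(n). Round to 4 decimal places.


width = 2*z*sigma/sqrt(n)
2*z*sigma = 2 * 1.645 * 15.48 = 50.9292
sqrt(155) ≈ 12.449900
width = 50.9292 / 12.449900 ≈ 4.090732

4.0907


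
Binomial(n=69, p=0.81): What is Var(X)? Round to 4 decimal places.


Var = n*p*(1-p) = 69 * 0.81 * 0.19 = 10.6191

10.6191


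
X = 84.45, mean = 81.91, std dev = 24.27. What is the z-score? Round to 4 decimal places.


z = (X - mu) / sigma
X - mu = 84.45 - 81.91 = 2.54
z = 2.54 / 24.27 = 254/2427 ≈ 0.104656

0.1047


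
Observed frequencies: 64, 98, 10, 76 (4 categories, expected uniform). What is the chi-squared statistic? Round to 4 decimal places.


chi2 = sum((O-E)^2/E), E = total/4
total = 248, E = 248/4 = 62
(64 - 62)^2 / 62 = 4 / 62 = 2/31 ≈ 0.064516
(98 - 62)^2 / 62 = 1296 / 62 = 648/31 ≈ 20.903226
(10 - 62)^2 / 62 = 2704 / 62 = 1352/31 ≈ 43.612903
(76 - 62)^2 / 62 = 196 / 62 = 98/31 ≈ 3.161290
chi2 = 2100/31 ≈ 67.741935

67.7419


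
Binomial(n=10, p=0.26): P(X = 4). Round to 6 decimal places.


P = C(n,k) * p^k * (1-p)^(n-k)
C(10,4) = 210
p^k = 0.26^4 = 0.00456976
(1-p)^(n-k) = 0.74^6 ≈ 0.1642065
P = 210 * 0.00456976 * 0.1642065 ≈ 0.157581

0.157581


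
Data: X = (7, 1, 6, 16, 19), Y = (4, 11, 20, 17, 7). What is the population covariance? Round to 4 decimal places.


Cov = (1/n)*sum((xi-xbar)(yi-ybar))
n = 5, xbar = 49/5 = 9.8, ybar = 59/5 = 11.8
sum((xi-xbar)(yi-ybar)) = -14.2
Cov = -14.2 / 5 = -2.84

-2.8400


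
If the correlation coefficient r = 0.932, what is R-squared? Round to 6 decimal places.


R^2 = r^2 = (0.932)^2 = 0.868624

0.868624


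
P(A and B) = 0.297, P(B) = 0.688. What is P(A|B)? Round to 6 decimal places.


P(A|B) = P(A and B) / P(B) = 0.297 / 0.688 = 297/688 ≈ 0.43168605

0.431686


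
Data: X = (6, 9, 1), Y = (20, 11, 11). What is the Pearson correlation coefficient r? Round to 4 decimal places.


r = sum((xi-xbar)(yi-ybar)) / sqrt(sum((xi-xbar)^2) * sum((yi-ybar)^2))
n = 3, xbar = 16/3 ≈ 5.333333, ybar = 42/3 = 14
Sxy = sum((xi-xbar)(yi-ybar)) = 6
Sxx = sum((xi-xbar)^2) = 98/3 ≈ 32.666667
Syy = sum((yi-ybar)^2) = 54
sqrt(Sxx*Syy) = 42
r = Sxy / sqrt(Sxx*Syy) = 6 / 42 = 1/7 ≈ 0.142857

0.1429


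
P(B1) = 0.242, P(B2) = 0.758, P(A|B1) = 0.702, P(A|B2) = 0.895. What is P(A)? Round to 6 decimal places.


P(A) = P(A|B1)*P(B1) + P(A|B2)*P(B2)
P(A|B1)*P(B1) = 0.702 * 0.242 = 0.169884
P(A|B2)*P(B2) = 0.895 * 0.758 = 0.67841
P(A) = 0.169884 + 0.67841 = 0.848294

0.848294


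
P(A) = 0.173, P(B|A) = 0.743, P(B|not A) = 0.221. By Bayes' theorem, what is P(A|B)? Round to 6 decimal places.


P(A|B) = P(B|A)*P(A) / P(B), P(B) = P(B|A)*P(A) + P(B|not A)*P(not A)
P(B|A)*P(A) = 0.743 * 0.173 = 0.128539
P(B|not A)*P(not A) = 0.221 * 0.827 = 0.182767
P(B) = 0.128539 + 0.182767 = 0.311306
P(A|B) = 0.128539 / 0.311306 ≈ 0.41290242

0.412902


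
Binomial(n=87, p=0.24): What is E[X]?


E[X] = n*p = 87 * 0.24 = 20.88

20.88


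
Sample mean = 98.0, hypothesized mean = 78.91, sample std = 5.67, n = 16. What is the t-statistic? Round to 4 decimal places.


t = (xbar - mu0) / (s/sqrt(n))
xbar - mu0 = 98.0 - 78.91 = 19.09
sqrt(16) = 4
s/sqrt(n) = 5.67 / 4 = 1.4175
t = 19.09 / 1.4175 = 7636/567 ≈ 13.467372

13.4674


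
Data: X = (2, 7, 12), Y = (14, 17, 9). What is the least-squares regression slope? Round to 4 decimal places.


b = sum((xi-xbar)(yi-ybar)) / sum((xi-xbar)^2)
n = 3, xbar = 21/3 = 7, ybar = 40/3 ≈ 13.333333
Sxy = sum((xi-xbar)(yi-ybar)) = -25
Sxx = sum((xi-xbar)^2) = 50
b = Sxy / Sxx = -0.5

-0.5000


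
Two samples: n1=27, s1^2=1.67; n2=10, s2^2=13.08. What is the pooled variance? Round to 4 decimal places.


sp^2 = ((n1-1)*s1^2 + (n2-1)*s2^2)/(n1+n2-2)
(n1-1)*s1^2 = 26 * 1.67 = 43.42
(n2-1)*s2^2 = 9 * 13.08 = 117.72
numerator = 43.42 + 117.72 = 161.14
n1+n2-2 = 35
sp^2 = 161.14 / 35 = 4.604

4.6040


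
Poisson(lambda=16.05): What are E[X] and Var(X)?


E[X] = Var(X) = lambda = 16.05

16.05, 16.05


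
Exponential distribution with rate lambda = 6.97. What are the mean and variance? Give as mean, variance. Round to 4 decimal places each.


mean = 1/lam, var = 1/lam^2
mean = 1 / 6.97 = 100/697 ≈ 0.143472
lam^2 = 6.97^2 = 48.5809
var = 1 / 48.5809 ≈ 0.020584

0.1435, 0.0206


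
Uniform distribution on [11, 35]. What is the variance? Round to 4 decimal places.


Var = (b-a)^2 / 12
(b-a)^2 = (35 - 11)^2 = 576
Var = 576/12 = 48

48.0000


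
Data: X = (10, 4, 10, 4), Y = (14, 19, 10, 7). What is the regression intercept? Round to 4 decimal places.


a = ybar - b*xbar, where b = sum((xi-xbar)(yi-ybar)) / sum((xi-xbar)^2)
n = 4, xbar = 28/4 = 7, ybar = 50/4 = 12.5
Sxy = sum((xi-xbar)(yi-ybar)) = -6
Sxx = sum((xi-xbar)^2) = 36
b = Sxy / Sxx = -1/6 ≈ -0.166667
a = 12.5 - (-0.166667) * 7 = 41/3 ≈ 13.666667

13.6667


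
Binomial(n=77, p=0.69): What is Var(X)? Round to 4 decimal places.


Var = n*p*(1-p) = 77 * 0.69 * 0.31 = 16.4703

16.4703


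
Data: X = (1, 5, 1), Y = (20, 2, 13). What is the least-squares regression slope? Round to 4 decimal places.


b = sum((xi-xbar)(yi-ybar)) / sum((xi-xbar)^2)
n = 3, xbar = 7/3 ≈ 2.333333, ybar = 35/3 ≈ 11.666667
Sxy = sum((xi-xbar)(yi-ybar)) = -116/3 ≈ -38.666667
Sxx = sum((xi-xbar)^2) = 32/3 ≈ 10.666667
b = Sxy / Sxx = -3.625

-3.6250


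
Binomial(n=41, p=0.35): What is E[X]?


E[X] = n*p = 41 * 0.35 = 14.35

14.35


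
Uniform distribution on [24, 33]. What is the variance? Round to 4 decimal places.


Var = (b-a)^2 / 12
(b-a)^2 = (33 - 24)^2 = 81
Var = 81/12 = 6.75

6.7500


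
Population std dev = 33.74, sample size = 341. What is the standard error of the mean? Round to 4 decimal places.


SE = sigma / sqrt(n)
sqrt(341) ≈ 18.466185
SE = 33.74 / 18.466185 ≈ 1.827123

1.8271


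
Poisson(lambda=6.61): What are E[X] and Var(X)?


E[X] = Var(X) = lambda = 6.61

6.61, 6.61


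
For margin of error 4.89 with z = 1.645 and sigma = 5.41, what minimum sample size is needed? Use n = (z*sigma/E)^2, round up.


z*sigma/E = 1.645 * 5.41 / 4.89 ≈ 1.819928
(z*sigma/E)^2 ≈ 3.312139
round up: n = 4

4


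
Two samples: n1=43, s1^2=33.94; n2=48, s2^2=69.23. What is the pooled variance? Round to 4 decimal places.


sp^2 = ((n1-1)*s1^2 + (n2-1)*s2^2)/(n1+n2-2)
(n1-1)*s1^2 = 42 * 33.94 = 1425.48
(n2-1)*s2^2 = 47 * 69.23 = 3253.81
numerator = 1425.48 + 3253.81 = 4679.29
n1+n2-2 = 89
sp^2 = 4679.29 / 89 = 467929/8900 ≈ 52.576292

52.5763


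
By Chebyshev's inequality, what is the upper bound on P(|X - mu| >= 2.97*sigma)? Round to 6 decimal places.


P <= 1/k^2
k^2 = 2.97^2 = 8.8209
1/k^2 = 1 / 8.8209 ≈ 0.11336712

0.113367


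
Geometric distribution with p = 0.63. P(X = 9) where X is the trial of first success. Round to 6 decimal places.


P = (1-p)^(k-1) * p
(1-p)^(k-1) = 0.37^8 ≈ 0.0003512479
P = 0.0003512479 * 0.63 ≈ 0.0002212862

0.000221


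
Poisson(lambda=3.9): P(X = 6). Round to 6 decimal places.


P = e^(-lam) * lam^k / k!
e^(-3.9) ≈ 0.02024191
lam^k = 3.9^6 = 3518.743761
k! = 6! = 720
P = 0.02024191 * 3518.743761 / 720 ≈ 0.098925

0.098925


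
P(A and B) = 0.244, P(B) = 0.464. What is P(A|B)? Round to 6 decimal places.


P(A|B) = P(A and B) / P(B) = 0.244 / 0.464 = 61/116 ≈ 0.52586207

0.525862


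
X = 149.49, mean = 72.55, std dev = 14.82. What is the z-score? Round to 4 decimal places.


z = (X - mu) / sigma
X - mu = 149.49 - 72.55 = 76.94
z = 76.94 / 14.82 = 3847/741 ≈ 5.191633

5.1916


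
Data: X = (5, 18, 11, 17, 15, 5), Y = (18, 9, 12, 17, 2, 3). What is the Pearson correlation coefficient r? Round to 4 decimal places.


r = sum((xi-xbar)(yi-ybar)) / sqrt(sum((xi-xbar)^2) * sum((yi-ybar)^2))
n = 6, xbar = 71/6 ≈ 11.833333, ybar = 61/6 ≈ 10.166667
Sxy = sum((xi-xbar)(yi-ybar)) = -23/6 ≈ -3.833333
Sxx = sum((xi-xbar)^2) = 1013/6 ≈ 168.833333
Syy = sum((yi-ybar)^2) = 1385/6 ≈ 230.833333
sqrt(Sxx*Syy) ≈ 197.414187
r = Sxy / sqrt(Sxx*Syy) = -3.833333 / 197.414187 ≈ -0.019418

-0.0194


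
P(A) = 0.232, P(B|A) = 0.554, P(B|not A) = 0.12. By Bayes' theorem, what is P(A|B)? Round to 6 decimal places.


P(A|B) = P(B|A)*P(A) / P(B), P(B) = P(B|A)*P(A) + P(B|not A)*P(not A)
P(B|A)*P(A) = 0.554 * 0.232 = 0.128528
P(B|not A)*P(not A) = 0.12 * 0.768 = 0.09216
P(B) = 0.128528 + 0.09216 = 0.220688
P(A|B) = 0.128528 / 0.220688 ≈ 0.58239687

0.582397


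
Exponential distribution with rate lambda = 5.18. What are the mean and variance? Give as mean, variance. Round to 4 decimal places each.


mean = 1/lam, var = 1/lam^2
mean = 1 / 5.18 = 50/259 ≈ 0.193050
lam^2 = 5.18^2 = 26.8324
var = 1 / 26.8324 ≈ 0.037268

0.1931, 0.0373


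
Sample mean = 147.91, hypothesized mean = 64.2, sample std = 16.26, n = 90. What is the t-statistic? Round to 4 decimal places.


t = (xbar - mu0) / (s/sqrt(n))
xbar - mu0 = 147.91 - 64.2 = 83.71
sqrt(90) ≈ 9.48683298
s/sqrt(n) = 16.26 / 9.48683298 ≈ 1.71395449
t = 83.71 / 1.71395449 ≈ 48.840270

48.8403


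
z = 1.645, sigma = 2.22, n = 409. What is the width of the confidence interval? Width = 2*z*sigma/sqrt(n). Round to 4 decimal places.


width = 2*z*sigma/sqrt(n)
2*z*sigma = 2 * 1.645 * 2.22 = 7.3038
sqrt(409) ≈ 20.223748
width = 7.3038 / 20.223748 ≈ 0.361150

0.3611


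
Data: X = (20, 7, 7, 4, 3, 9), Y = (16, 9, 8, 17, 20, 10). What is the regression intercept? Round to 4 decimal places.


a = ybar - b*xbar, where b = sum((xi-xbar)(yi-ybar)) / sum((xi-xbar)^2)
n = 6, xbar = 50/6 = 25/3 ≈ 8.333333, ybar = 80/6 = 40/3 ≈ 13.333333
Sxy = sum((xi-xbar)(yi-ybar)) = -29/3 ≈ -9.666667
Sxx = sum((xi-xbar)^2) = 562/3 ≈ 187.333333
b = Sxy / Sxx = -29/562 ≈ -0.051601
a = 13.333333 - (-0.051601) * 8.333333 = 7735/562 ≈ 13.763345

13.7633


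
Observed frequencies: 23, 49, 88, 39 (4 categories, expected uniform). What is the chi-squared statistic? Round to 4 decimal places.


chi2 = sum((O-E)^2/E), E = total/4
total = 199, E = 199/4 = 49.75
(23 - 49.75)^2 / 49.75 = 715.5625 / 49.75 = 11449/796 ≈ 14.383166
(49 - 49.75)^2 / 49.75 = 0.5625 / 49.75 = 9/796 ≈ 0.011307
(88 - 49.75)^2 / 49.75 = 1463.0625 / 49.75 = 23409/796 ≈ 29.408291
(39 - 49.75)^2 / 49.75 = 115.5625 / 49.75 = 1849/796 ≈ 2.322864
chi2 = 9179/199 ≈ 46.125628

46.1256


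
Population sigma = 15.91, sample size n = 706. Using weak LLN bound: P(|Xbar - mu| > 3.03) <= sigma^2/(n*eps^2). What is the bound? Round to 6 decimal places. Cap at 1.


bound = min(1, sigma^2/(n*eps^2))
sigma^2 = 15.91^2 = 253.1281
n*eps^2 = 706 * 3.03^2 = 706 * 9.1809 = 6481.7154
sigma^2/(n*eps^2) = 253.1281 / 6481.7154 ≈ 0.03905264

0.039053


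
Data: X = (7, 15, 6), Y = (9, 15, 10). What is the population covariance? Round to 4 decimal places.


Cov = (1/n)*sum((xi-xbar)(yi-ybar))
n = 3, xbar = 28/3 ≈ 9.333333, ybar = 34/3 ≈ 11.333333
sum((xi-xbar)(yi-ybar)) = 92/3 ≈ 30.666667
Cov = 30.666667 / 3 = 92/9 ≈ 10.222222

10.2222


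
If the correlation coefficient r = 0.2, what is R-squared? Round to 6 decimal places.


R^2 = r^2 = (0.2)^2 = 0.04

0.040000


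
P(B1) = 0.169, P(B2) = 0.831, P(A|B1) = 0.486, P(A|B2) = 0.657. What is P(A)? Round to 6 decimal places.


P(A) = P(A|B1)*P(B1) + P(A|B2)*P(B2)
P(A|B1)*P(B1) = 0.486 * 0.169 = 0.082134
P(A|B2)*P(B2) = 0.657 * 0.831 = 0.545967
P(A) = 0.082134 + 0.545967 = 0.628101

0.628101


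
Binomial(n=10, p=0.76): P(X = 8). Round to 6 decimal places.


P = C(n,k) * p^k * (1-p)^(n-k)
C(10,8) = 45
p^k = 0.76^8 ≈ 0.1113035
(1-p)^(n-k) = 0.24^2 = 0.0576
P = 45 * 0.1113035 * 0.0576 ≈ 0.288499

0.288499


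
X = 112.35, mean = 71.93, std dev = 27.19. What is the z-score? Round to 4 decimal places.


z = (X - mu) / sigma
X - mu = 112.35 - 71.93 = 40.42
z = 40.42 / 27.19 = 4042/2719 ≈ 1.486576

1.4866


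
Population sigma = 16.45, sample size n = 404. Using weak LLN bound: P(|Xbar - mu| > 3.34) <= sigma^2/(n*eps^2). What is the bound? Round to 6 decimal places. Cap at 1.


bound = min(1, sigma^2/(n*eps^2))
sigma^2 = 16.45^2 = 270.6025
n*eps^2 = 404 * 3.34^2 = 404 * 11.1556 = 4506.8624
sigma^2/(n*eps^2) = 270.6025 / 4506.8624 ≈ 0.06004233

0.060042


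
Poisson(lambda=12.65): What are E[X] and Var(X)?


E[X] = Var(X) = lambda = 12.65

12.65, 12.65


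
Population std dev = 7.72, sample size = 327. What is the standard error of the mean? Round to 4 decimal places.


SE = sigma / sqrt(n)
sqrt(327) ≈ 18.083141
SE = 7.72 / 18.083141 ≈ 0.426917

0.4269


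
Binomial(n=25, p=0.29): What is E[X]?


E[X] = n*p = 25 * 0.29 = 7.25

7.25


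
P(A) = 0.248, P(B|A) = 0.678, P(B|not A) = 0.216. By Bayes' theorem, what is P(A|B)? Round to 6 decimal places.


P(A|B) = P(B|A)*P(A) / P(B), P(B) = P(B|A)*P(A) + P(B|not A)*P(not A)
P(B|A)*P(A) = 0.678 * 0.248 = 0.168144
P(B|not A)*P(not A) = 0.216 * 0.752 = 0.162432
P(B) = 0.168144 + 0.162432 = 0.330576
P(A|B) = 0.168144 / 0.330576 = 3503/6887 ≈ 0.50863947

0.508639


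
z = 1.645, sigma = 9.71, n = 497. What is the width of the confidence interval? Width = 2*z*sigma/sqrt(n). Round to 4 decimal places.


width = 2*z*sigma/sqrt(n)
2*z*sigma = 2 * 1.645 * 9.71 = 31.9459
sqrt(497) ≈ 22.293497
width = 31.9459 / 22.293497 ≈ 1.432969

1.4330


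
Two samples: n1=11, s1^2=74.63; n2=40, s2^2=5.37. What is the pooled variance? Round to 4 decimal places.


sp^2 = ((n1-1)*s1^2 + (n2-1)*s2^2)/(n1+n2-2)
(n1-1)*s1^2 = 10 * 74.63 = 746.3
(n2-1)*s2^2 = 39 * 5.37 = 209.43
numerator = 746.3 + 209.43 = 955.73
n1+n2-2 = 49
sp^2 = 955.73 / 49 = 95573/4900 ≈ 19.504694

19.5047


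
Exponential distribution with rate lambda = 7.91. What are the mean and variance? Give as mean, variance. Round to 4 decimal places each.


mean = 1/lam, var = 1/lam^2
mean = 1 / 7.91 = 100/791 ≈ 0.126422
lam^2 = 7.91^2 = 62.5681
var = 1 / 62.5681 ≈ 0.015983

0.1264, 0.0160


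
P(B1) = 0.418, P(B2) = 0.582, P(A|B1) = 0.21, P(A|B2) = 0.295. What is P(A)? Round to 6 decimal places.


P(A) = P(A|B1)*P(B1) + P(A|B2)*P(B2)
P(A|B1)*P(B1) = 0.21 * 0.418 = 0.08778
P(A|B2)*P(B2) = 0.295 * 0.582 = 0.17169
P(A) = 0.08778 + 0.17169 = 0.25947

0.259470


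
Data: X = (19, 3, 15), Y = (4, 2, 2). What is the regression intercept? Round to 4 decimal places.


a = ybar - b*xbar, where b = sum((xi-xbar)(yi-ybar)) / sum((xi-xbar)^2)
n = 3, xbar = 37/3 ≈ 12.333333, ybar = 8/3 ≈ 2.666667
Sxy = sum((xi-xbar)(yi-ybar)) = 40/3 ≈ 13.333333
Sxx = sum((xi-xbar)^2) = 416/3 ≈ 138.666667
b = Sxy / Sxx = 5/52 ≈ 0.096154
a = 2.666667 - 0.096154 * 12.333333 = 77/52 ≈ 1.480769

1.4808


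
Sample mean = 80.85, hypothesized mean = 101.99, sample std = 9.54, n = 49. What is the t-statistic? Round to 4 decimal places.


t = (xbar - mu0) / (s/sqrt(n))
xbar - mu0 = 80.85 - 101.99 = -21.14
sqrt(49) = 7
s/sqrt(n) = 9.54 / 7 = 477/350 ≈ 1.36285714
t = -21.14 / 1.36285714 = -7399/477 ≈ -15.511530

-15.5115


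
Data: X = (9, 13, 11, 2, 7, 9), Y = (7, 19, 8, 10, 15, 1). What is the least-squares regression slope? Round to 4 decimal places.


b = sum((xi-xbar)(yi-ybar)) / sum((xi-xbar)^2)
n = 6, xbar = 51/6 = 8.5, ybar = 60/6 = 10
Sxy = sum((xi-xbar)(yi-ybar)) = 22
Sxx = sum((xi-xbar)^2) = 71.5
b = Sxy / Sxx = 4/13 ≈ 0.307692

0.3077


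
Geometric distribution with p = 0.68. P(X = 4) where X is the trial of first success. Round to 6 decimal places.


P = (1-p)^(k-1) * p
(1-p)^(k-1) = 0.32^3 = 0.032768
P = 0.032768 * 0.68 = 0.02228224

0.022282


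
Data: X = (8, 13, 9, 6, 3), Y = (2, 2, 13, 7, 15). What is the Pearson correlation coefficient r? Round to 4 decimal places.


r = sum((xi-xbar)(yi-ybar)) / sqrt(sum((xi-xbar)^2) * sum((yi-ybar)^2))
n = 5, xbar = 39/5 = 7.8, ybar = 39/5 = 7.8
Sxy = sum((xi-xbar)(yi-ybar)) = -58.2
Sxx = sum((xi-xbar)^2) = 54.8
Syy = sum((yi-ybar)^2) = 146.8
sqrt(Sxx*Syy) ≈ 89.691917
r = Sxy / sqrt(Sxx*Syy) = -58.2 / 89.691917 ≈ -0.648888

-0.6489


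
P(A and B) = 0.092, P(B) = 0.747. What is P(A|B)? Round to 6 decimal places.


P(A|B) = P(A and B) / P(B) = 0.092 / 0.747 = 92/747 ≈ 0.12315930

0.123159


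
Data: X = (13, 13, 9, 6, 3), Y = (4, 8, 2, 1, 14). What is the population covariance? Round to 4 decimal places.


Cov = (1/n)*sum((xi-xbar)(yi-ybar))
n = 5, xbar = 44/5 = 8.8, ybar = 29/5 = 5.8
sum((xi-xbar)(yi-ybar)) = -33.2
Cov = -33.2 / 5 = -6.64

-6.6400


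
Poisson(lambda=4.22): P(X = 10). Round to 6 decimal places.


P = e^(-lam) * lam^k / k!
e^(-4.22) ≈ 0.01469864
lam^k = 4.22^10 ≈ 1791119.283563
k! = 10! = 3628800
P = 0.01469864 * 1791119.283563 / 3628800 ≈ 0.007255

0.007255


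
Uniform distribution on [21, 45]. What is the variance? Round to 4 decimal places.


Var = (b-a)^2 / 12
(b-a)^2 = (45 - 21)^2 = 576
Var = 576/12 = 48

48.0000


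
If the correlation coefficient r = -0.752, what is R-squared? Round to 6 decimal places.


R^2 = r^2 = (-0.752)^2 = 0.565504

0.565504


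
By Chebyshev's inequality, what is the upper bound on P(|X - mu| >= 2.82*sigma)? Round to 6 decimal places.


P <= 1/k^2
k^2 = 2.82^2 = 7.9524
1/k^2 = 1 / 7.9524 ≈ 0.12574820

0.125748


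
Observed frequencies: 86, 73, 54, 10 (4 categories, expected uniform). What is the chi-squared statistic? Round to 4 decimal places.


chi2 = sum((O-E)^2/E), E = total/4
total = 223, E = 223/4 = 55.75
(86 - 55.75)^2 / 55.75 = 915.0625 / 55.75 = 14641/892 ≈ 16.413677
(73 - 55.75)^2 / 55.75 = 297.5625 / 55.75 = 4761/892 ≈ 5.337444
(54 - 55.75)^2 / 55.75 = 3.0625 / 55.75 = 49/892 ≈ 0.054933
(10 - 55.75)^2 / 55.75 = 2093.0625 / 55.75 = 33489/892 ≈ 37.543722
chi2 = 13235/223 ≈ 59.349776

59.3498


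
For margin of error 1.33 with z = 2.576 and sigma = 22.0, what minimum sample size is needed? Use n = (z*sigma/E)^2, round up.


z*sigma/E = 2.576 * 22.0 / 1.33 = 4048/95 ≈ 42.610526
(z*sigma/E)^2 ≈ 1815.656953
round up: n = 1816

1816


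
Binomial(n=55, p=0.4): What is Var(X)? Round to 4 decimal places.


Var = n*p*(1-p) = 55 * 0.4 * 0.6 = 13.2

13.2000


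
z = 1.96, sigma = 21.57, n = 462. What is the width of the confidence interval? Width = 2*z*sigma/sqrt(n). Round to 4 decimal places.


width = 2*z*sigma/sqrt(n)
2*z*sigma = 2 * 1.96 * 21.57 = 84.5544
sqrt(462) ≈ 21.494185
width = 84.5544 / 21.494185 ≈ 3.933827

3.9338


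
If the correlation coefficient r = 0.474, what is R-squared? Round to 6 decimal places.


R^2 = r^2 = (0.474)^2 = 0.224676

0.224676


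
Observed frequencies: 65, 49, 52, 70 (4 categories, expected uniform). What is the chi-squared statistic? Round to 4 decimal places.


chi2 = sum((O-E)^2/E), E = total/4
total = 236, E = 236/4 = 59
(65 - 59)^2 / 59 = 36 / 59 = 36/59 ≈ 0.610169
(49 - 59)^2 / 59 = 100 / 59 = 100/59 ≈ 1.694915
(52 - 59)^2 / 59 = 49 / 59 = 49/59 ≈ 0.830508
(70 - 59)^2 / 59 = 121 / 59 = 121/59 ≈ 2.050847
chi2 = 306/59 ≈ 5.186441

5.1864


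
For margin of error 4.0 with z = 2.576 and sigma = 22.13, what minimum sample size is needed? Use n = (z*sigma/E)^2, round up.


z*sigma/E = 2.576 * 22.13 / 4.0 = 14.25172
(z*sigma/E)^2 ≈ 203.111523
round up: n = 204

204


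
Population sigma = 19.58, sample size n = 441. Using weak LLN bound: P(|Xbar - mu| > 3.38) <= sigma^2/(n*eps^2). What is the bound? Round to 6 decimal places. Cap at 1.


bound = min(1, sigma^2/(n*eps^2))
sigma^2 = 19.58^2 = 383.3764
n*eps^2 = 441 * 3.38^2 = 441 * 11.4244 = 5038.1604
sigma^2/(n*eps^2) = 383.3764 / 5038.1604 ≈ 0.07609452

0.076095


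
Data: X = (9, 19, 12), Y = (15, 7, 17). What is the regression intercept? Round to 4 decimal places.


a = ybar - b*xbar, where b = sum((xi-xbar)(yi-ybar)) / sum((xi-xbar)^2)
n = 3, xbar = 40/3 ≈ 13.333333, ybar = 39/3 = 13
Sxy = sum((xi-xbar)(yi-ybar)) = -48
Sxx = sum((xi-xbar)^2) = 158/3 ≈ 52.666667
b = Sxy / Sxx = -72/79 ≈ -0.911392
a = 13 - (-0.911392) * 13.333333 = 1987/79 ≈ 25.151899

25.1519


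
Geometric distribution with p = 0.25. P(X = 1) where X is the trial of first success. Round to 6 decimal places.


P = (1-p)^(k-1) * p
(1-p)^(k-1) = 0.75^0 = 1
P = 1 * 0.25 = 0.25

0.250000


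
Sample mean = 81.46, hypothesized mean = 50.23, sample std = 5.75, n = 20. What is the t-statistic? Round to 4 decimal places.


t = (xbar - mu0) / (s/sqrt(n))
xbar - mu0 = 81.46 - 50.23 = 31.23
sqrt(20) ≈ 4.47213595
s/sqrt(n) = 5.75 / 4.47213595 ≈ 1.28573909
t = 31.23 / 1.28573909 ≈ 24.289531

24.2895


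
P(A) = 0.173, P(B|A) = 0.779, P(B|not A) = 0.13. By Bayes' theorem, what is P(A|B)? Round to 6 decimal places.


P(A|B) = P(B|A)*P(A) / P(B), P(B) = P(B|A)*P(A) + P(B|not A)*P(not A)
P(B|A)*P(A) = 0.779 * 0.173 = 0.134767
P(B|not A)*P(not A) = 0.13 * 0.827 = 0.10751
P(B) = 0.134767 + 0.10751 = 0.242277
P(A|B) = 0.134767 / 0.242277 ≈ 0.55625173

0.556252


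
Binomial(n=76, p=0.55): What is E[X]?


E[X] = n*p = 76 * 0.55 = 41.8

41.8


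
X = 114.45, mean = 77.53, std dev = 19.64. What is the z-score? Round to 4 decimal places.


z = (X - mu) / sigma
X - mu = 114.45 - 77.53 = 36.92
z = 36.92 / 19.64 = 923/491 ≈ 1.879837

1.8798


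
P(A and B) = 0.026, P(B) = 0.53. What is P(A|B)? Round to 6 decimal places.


P(A|B) = P(A and B) / P(B) = 0.026 / 0.53 = 13/265 ≈ 0.04905660

0.049057


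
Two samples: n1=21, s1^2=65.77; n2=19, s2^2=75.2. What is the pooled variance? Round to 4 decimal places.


sp^2 = ((n1-1)*s1^2 + (n2-1)*s2^2)/(n1+n2-2)
(n1-1)*s1^2 = 20 * 65.77 = 1315.4
(n2-1)*s2^2 = 18 * 75.2 = 1353.6
numerator = 1315.4 + 1353.6 = 2669
n1+n2-2 = 38
sp^2 = 2669 / 38 = 2669/38 ≈ 70.236842

70.2368


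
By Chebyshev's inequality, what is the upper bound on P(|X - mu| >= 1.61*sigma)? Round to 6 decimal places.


P <= 1/k^2
k^2 = 1.61^2 = 2.5921
1/k^2 = 1 / 2.5921 ≈ 0.38578759

0.385788


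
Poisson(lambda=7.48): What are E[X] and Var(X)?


E[X] = Var(X) = lambda = 7.48

7.48, 7.48


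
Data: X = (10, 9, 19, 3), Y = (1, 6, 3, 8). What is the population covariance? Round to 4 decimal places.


Cov = (1/n)*sum((xi-xbar)(yi-ybar))
n = 4, xbar = 41/4 = 10.25, ybar = 18/4 = 4.5
sum((xi-xbar)(yi-ybar)) = -39.5
Cov = -39.5 / 4 = -9.875

-9.8750


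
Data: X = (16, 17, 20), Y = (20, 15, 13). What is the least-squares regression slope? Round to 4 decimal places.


b = sum((xi-xbar)(yi-ybar)) / sum((xi-xbar)^2)
n = 3, xbar = 53/3 ≈ 17.666667, ybar = 48/3 = 16
Sxy = sum((xi-xbar)(yi-ybar)) = -13
Sxx = sum((xi-xbar)^2) = 26/3 ≈ 8.666667
b = Sxy / Sxx = -1.5

-1.5000


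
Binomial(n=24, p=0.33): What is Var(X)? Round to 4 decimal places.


Var = n*p*(1-p) = 24 * 0.33 * 0.67 = 5.3064

5.3064


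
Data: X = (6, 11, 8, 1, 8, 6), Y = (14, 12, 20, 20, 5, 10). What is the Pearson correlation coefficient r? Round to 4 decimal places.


r = sum((xi-xbar)(yi-ybar)) / sqrt(sum((xi-xbar)^2) * sum((yi-ybar)^2))
n = 6, xbar = 40/6 = 20/3 ≈ 6.666667, ybar = 81/6 = 13.5
Sxy = sum((xi-xbar)(yi-ybar)) = -44
Sxx = sum((xi-xbar)^2) = 166/3 ≈ 55.333333
Syy = sum((yi-ybar)^2) = 171.5
sqrt(Sxx*Syy) ≈ 97.414920
r = Sxy / sqrt(Sxx*Syy) = -44 / 97.414920 ≈ -0.451676

-0.4517


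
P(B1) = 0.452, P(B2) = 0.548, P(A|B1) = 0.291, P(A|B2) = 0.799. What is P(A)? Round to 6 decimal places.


P(A) = P(A|B1)*P(B1) + P(A|B2)*P(B2)
P(A|B1)*P(B1) = 0.291 * 0.452 = 0.131532
P(A|B2)*P(B2) = 0.799 * 0.548 = 0.437852
P(A) = 0.131532 + 0.437852 = 0.569384

0.569384


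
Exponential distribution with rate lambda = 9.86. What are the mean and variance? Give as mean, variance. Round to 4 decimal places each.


mean = 1/lam, var = 1/lam^2
mean = 1 / 9.86 = 50/493 ≈ 0.101420
lam^2 = 9.86^2 = 97.2196
var = 1 / 97.2196 ≈ 0.010286

0.1014, 0.0103


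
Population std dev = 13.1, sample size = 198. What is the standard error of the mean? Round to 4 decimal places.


SE = sigma / sqrt(n)
sqrt(198) ≈ 14.071247
SE = 13.1 / 14.071247 ≈ 0.930976

0.9310


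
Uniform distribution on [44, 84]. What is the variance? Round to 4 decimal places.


Var = (b-a)^2 / 12
(b-a)^2 = (84 - 44)^2 = 1600
Var = 1600/12 ≈ 133.333333

133.3333


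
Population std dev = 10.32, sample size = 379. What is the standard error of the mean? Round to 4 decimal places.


SE = sigma / sqrt(n)
sqrt(379) ≈ 19.467922
SE = 10.32 / 19.467922 ≈ 0.530103

0.5301


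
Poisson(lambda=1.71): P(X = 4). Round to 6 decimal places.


P = e^(-lam) * lam^k / k!
e^(-1.71) ≈ 0.1808658
lam^k = 1.71^4 ≈ 8.550361
k! = 4! = 24
P = 0.1808658 * 8.550361 / 24 ≈ 0.064436

0.064436
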